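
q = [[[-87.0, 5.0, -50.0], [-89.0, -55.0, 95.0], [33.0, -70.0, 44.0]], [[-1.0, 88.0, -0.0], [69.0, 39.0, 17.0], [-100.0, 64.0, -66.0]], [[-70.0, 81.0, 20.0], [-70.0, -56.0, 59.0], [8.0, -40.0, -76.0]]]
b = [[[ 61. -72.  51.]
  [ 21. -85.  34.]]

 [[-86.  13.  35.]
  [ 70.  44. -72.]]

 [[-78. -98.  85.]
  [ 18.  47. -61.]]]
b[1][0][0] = -86.0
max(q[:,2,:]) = 64.0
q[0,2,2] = 44.0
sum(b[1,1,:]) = 42.0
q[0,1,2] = 95.0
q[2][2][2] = -76.0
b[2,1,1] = 47.0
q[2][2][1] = -40.0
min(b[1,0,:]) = -86.0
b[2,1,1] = 47.0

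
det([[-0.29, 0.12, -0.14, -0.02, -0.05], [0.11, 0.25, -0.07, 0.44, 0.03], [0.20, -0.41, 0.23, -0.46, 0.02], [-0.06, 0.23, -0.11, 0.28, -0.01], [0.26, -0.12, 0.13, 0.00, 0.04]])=0.000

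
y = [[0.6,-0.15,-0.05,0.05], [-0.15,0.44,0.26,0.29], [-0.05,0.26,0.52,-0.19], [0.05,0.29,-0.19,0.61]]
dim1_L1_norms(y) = [0.85, 1.14, 1.02, 1.14]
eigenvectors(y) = [[-0.17, -0.83, -0.38, 0.38], [-0.68, -0.20, 0.7, -0.04], [0.51, -0.53, 0.31, -0.61], [0.50, -0.02, 0.52, 0.69]]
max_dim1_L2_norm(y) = 0.7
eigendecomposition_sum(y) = [[-0.0,-0.00,0.00,0.00], [-0.00,-0.00,0.0,0.00], [0.0,0.0,-0.0,-0.00], [0.0,0.0,-0.00,-0.00]] + [[0.36,0.09,0.23,0.01], [0.09,0.02,0.06,0.0], [0.23,0.06,0.15,0.01], [0.01,0.00,0.01,0.00]] + [[0.12, -0.22, -0.1, -0.17], [-0.22, 0.42, 0.18, 0.31], [-0.10, 0.18, 0.08, 0.14], [-0.17, 0.31, 0.14, 0.23]] + [[0.12,-0.01,-0.18,0.21], [-0.01,0.0,0.02,-0.02], [-0.18,0.02,0.29,-0.33], [0.21,-0.02,-0.33,0.38]]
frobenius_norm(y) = 1.28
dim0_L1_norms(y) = [0.85, 1.14, 1.02, 1.14]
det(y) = -0.00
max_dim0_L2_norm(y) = 0.7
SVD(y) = [[-0.38, -0.38, -0.83, -0.17], [0.7, 0.04, -0.2, -0.68], [0.31, 0.61, -0.53, 0.51], [0.52, -0.69, -0.02, 0.5]] @ diag([0.8509190686967198, 0.7864132409309766, 0.5330954605222629, 0.0004277701499593472]) @ [[-0.38, 0.7, 0.31, 0.52], [-0.38, 0.04, 0.61, -0.69], [-0.83, -0.20, -0.53, -0.02], [0.17, 0.68, -0.51, -0.5]]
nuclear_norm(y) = 2.17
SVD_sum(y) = [[0.12, -0.22, -0.1, -0.17], [-0.22, 0.42, 0.18, 0.31], [-0.10, 0.18, 0.08, 0.14], [-0.17, 0.31, 0.14, 0.23]] + [[0.12, -0.01, -0.18, 0.21], [-0.01, 0.00, 0.02, -0.02], [-0.18, 0.02, 0.29, -0.33], [0.21, -0.02, -0.33, 0.38]] + [[0.36, 0.09, 0.23, 0.01], [0.09, 0.02, 0.06, 0.0], [0.23, 0.06, 0.15, 0.01], [0.01, 0.00, 0.01, 0.00]] + [[-0.00, -0.0, 0.0, 0.0], [-0.00, -0.0, 0.00, 0.0], [0.00, 0.0, -0.0, -0.0], [0.0, 0.00, -0.00, -0.0]]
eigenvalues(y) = [-0.0, 0.53, 0.85, 0.79]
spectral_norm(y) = 0.85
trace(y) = 2.17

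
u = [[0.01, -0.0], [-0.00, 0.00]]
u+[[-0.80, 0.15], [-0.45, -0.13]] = [[-0.79, 0.15],  [-0.45, -0.13]]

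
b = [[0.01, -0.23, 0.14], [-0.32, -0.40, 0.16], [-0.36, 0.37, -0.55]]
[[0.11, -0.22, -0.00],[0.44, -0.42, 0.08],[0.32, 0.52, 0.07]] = b @ [[-0.49, 0.29, -0.26],  [-1.13, 0.48, 0.04],  [-1.03, -0.82, 0.07]]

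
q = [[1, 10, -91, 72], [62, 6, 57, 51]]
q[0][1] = 10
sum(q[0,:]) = -8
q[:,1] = [10, 6]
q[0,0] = 1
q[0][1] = 10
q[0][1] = 10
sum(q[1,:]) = 176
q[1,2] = 57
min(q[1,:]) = 6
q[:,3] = [72, 51]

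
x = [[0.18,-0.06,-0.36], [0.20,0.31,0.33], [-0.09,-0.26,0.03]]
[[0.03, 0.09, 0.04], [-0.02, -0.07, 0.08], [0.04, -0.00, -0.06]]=x @ [[0.15, 0.05, 0.21],[-0.19, -0.03, 0.14],[0.02, -0.22, -0.03]]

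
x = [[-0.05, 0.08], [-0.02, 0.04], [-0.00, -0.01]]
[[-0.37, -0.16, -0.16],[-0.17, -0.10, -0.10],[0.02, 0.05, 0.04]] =x @ [[3.55, -4.14, -3.45], [-2.46, -4.53, -4.15]]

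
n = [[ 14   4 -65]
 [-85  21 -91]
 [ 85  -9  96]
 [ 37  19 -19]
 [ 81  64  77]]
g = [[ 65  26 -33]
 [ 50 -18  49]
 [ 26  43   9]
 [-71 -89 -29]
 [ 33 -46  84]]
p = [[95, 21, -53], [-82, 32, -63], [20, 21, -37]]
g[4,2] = 84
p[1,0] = -82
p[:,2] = [-53, -63, -37]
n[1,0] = -85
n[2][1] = -9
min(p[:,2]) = -63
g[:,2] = [-33, 49, 9, -29, 84]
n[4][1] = 64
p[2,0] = 20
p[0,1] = 21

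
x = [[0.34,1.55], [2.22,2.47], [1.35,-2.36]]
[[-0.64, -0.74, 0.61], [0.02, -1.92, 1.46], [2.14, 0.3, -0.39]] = x @[[0.62, -0.44, 0.29], [-0.55, -0.38, 0.33]]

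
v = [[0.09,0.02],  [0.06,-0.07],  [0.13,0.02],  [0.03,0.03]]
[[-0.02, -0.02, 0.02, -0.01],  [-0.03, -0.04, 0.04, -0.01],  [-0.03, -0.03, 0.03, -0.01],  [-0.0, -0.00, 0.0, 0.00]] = v@[[-0.26, -0.30, 0.29, -0.09],[0.25, 0.29, -0.28, 0.09]]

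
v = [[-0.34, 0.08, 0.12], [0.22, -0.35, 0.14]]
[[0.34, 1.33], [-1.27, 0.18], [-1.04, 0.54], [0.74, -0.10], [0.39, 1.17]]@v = [[0.18, -0.44, 0.23], [0.47, -0.16, -0.13], [0.47, -0.27, -0.05], [-0.27, 0.09, 0.07], [0.12, -0.38, 0.21]]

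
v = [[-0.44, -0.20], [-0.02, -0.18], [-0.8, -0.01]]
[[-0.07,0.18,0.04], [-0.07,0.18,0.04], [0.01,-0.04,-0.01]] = v @ [[-0.02, 0.06, 0.01],[0.39, -1.01, -0.24]]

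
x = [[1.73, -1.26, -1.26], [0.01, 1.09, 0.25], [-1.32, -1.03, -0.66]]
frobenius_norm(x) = 3.26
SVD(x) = [[-0.95, -0.19, 0.26], [0.31, -0.35, 0.88], [-0.07, 0.92, 0.39]] @ diag([2.588362248196191, 1.9410875192567536, 0.43618816432638496]) @ [[-0.60, 0.62, 0.51],[-0.79, -0.56, -0.24],[-0.14, 0.54, -0.83]]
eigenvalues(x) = [-1.06, 2.35, 0.88]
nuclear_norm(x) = 4.97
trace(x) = 2.16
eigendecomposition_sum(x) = [[-0.18, -0.29, -0.39], [0.05, 0.09, 0.11], [-0.46, -0.73, -0.97]] + [[1.89, -1.17, -0.89], [-0.14, 0.09, 0.07], [-0.78, 0.48, 0.37]] + [[0.02, 0.2, 0.01], [0.1, 0.92, 0.07], [-0.08, -0.78, -0.06]]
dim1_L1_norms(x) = [4.25, 1.35, 3.01]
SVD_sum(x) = [[1.46, -1.52, -1.25],[-0.48, 0.50, 0.41],[0.11, -0.12, -0.10]] + [[0.28, 0.2, 0.09], [0.54, 0.38, 0.16], [-1.41, -1.00, -0.42]] + [[-0.02, 0.06, -0.09], [-0.05, 0.21, -0.32], [-0.02, 0.09, -0.14]]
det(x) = -2.19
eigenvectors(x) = [[0.37, -0.92, 0.16],[-0.11, 0.07, 0.75],[0.92, 0.38, -0.64]]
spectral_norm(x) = 2.59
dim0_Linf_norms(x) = [1.73, 1.26, 1.26]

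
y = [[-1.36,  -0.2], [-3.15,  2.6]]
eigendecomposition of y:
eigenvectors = [[-0.79, 0.05], [-0.61, -1.0]]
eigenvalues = [-1.51, 2.75]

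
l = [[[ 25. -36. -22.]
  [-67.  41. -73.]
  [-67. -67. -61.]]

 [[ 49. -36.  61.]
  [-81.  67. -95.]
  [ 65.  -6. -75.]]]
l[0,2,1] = -67.0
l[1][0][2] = 61.0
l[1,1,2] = -95.0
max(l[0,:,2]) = -22.0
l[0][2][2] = -61.0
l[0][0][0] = 25.0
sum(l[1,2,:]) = -16.0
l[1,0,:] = [49.0, -36.0, 61.0]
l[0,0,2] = -22.0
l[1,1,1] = 67.0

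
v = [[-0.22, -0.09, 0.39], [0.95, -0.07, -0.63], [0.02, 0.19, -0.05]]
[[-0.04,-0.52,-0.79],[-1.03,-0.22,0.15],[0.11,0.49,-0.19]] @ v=[[-0.5,  -0.11,  0.35], [0.02,  0.14,  -0.27], [0.44,  -0.08,  -0.26]]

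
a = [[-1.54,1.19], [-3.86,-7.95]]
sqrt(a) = [[1.34j, 0.00-0.28j],  [0.92j, 2.87j]]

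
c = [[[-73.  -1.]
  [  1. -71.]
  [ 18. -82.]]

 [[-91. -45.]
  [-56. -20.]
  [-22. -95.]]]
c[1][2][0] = -22.0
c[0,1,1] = -71.0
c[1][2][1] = -95.0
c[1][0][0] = -91.0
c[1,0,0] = -91.0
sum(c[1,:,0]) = -169.0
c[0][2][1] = -82.0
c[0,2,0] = 18.0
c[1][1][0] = -56.0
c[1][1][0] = -56.0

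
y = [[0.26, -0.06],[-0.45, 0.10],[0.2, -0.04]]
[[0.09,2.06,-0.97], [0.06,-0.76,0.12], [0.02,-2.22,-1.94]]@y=[[-1.10, 0.24], [0.38, -0.08], [0.62, -0.15]]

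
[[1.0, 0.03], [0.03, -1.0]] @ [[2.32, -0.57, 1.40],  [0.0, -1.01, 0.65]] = [[2.32, -0.60, 1.42], [0.07, 0.99, -0.61]]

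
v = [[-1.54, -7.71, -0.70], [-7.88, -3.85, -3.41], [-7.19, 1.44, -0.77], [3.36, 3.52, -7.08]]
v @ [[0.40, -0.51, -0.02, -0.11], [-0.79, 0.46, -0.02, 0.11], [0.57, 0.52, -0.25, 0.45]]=[[5.08, -3.13, 0.36, -0.99], [-2.05, 0.47, 1.09, -1.09], [-4.45, 3.93, 0.31, 0.60], [-5.47, -3.78, 1.63, -3.17]]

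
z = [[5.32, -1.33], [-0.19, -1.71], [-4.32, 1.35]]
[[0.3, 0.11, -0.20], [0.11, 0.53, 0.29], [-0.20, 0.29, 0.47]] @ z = [[2.44,-0.86], [-0.77,-0.66], [-3.15,0.4]]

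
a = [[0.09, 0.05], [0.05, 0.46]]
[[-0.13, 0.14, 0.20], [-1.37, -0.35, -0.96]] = a @[[0.22, 2.06, 3.59], [-3.0, -0.99, -2.47]]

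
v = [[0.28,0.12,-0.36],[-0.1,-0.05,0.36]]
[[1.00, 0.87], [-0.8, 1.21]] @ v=[[0.19, 0.08, -0.05], [-0.34, -0.16, 0.72]]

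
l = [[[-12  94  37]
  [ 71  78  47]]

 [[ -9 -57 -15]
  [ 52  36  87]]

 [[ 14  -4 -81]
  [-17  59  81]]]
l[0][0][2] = 37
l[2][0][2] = -81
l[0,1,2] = 47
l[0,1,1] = 78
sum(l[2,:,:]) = 52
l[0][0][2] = 37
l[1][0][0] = -9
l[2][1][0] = -17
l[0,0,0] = -12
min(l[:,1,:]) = -17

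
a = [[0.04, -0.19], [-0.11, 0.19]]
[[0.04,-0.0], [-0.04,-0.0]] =a @[[-0.02, 0.04], [-0.20, 0.02]]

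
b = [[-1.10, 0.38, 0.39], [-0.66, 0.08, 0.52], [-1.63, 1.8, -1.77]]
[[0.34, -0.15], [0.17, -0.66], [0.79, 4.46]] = b @ [[-0.94, -0.25], [-1.1, 0.6], [-0.7, -1.68]]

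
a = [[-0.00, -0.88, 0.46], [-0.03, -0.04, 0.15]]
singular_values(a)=[1.0, 0.12]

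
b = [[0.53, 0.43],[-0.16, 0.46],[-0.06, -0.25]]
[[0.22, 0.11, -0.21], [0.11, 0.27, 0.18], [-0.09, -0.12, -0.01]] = b@[[0.17,-0.2,-0.55],[0.30,0.51,0.19]]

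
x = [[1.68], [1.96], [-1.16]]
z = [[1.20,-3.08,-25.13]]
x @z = [[2.02, -5.17, -42.22], [2.35, -6.04, -49.25], [-1.39, 3.57, 29.15]]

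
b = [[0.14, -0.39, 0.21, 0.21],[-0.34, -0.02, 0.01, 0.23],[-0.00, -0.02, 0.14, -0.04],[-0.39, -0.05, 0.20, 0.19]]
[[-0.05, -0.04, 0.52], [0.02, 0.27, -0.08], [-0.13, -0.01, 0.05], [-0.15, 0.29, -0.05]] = b @ [[-0.02, -0.43, 0.71], [-0.36, 0.34, -0.52], [-0.95, 0.17, 0.43], [0.08, 0.58, 0.63]]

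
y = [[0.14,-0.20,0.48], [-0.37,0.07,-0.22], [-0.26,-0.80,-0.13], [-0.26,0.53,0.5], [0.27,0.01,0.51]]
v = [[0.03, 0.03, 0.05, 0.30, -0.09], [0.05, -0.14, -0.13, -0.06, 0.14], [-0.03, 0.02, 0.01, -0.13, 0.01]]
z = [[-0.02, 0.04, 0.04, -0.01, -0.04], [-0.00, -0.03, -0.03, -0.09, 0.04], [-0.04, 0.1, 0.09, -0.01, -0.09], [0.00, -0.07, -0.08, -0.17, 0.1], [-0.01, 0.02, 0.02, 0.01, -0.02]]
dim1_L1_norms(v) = [0.5, 0.52, 0.2]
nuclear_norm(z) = 0.43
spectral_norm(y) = 1.09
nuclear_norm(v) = 0.59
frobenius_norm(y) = 1.46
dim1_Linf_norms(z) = [0.04, 0.09, 0.1, 0.17, 0.02]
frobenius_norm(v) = 0.43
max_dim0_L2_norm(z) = 0.19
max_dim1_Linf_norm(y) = 0.8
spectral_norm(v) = 0.37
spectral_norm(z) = 0.28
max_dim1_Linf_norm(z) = 0.17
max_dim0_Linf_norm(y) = 0.8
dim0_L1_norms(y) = [1.3, 1.61, 1.84]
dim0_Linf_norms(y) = [0.37, 0.8, 0.51]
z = y @ v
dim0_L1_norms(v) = [0.11, 0.19, 0.19, 0.49, 0.24]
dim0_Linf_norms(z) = [0.04, 0.1, 0.09, 0.17, 0.1]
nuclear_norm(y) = 2.44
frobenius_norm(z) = 0.31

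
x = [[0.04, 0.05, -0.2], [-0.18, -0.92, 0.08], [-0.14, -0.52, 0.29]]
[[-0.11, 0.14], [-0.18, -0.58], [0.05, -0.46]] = x @ [[0.94, 2.08],  [0.08, 0.20],  [0.78, -0.24]]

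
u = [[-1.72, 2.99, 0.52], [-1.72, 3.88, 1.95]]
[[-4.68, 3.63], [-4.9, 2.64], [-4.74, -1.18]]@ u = [[1.81, 0.09, 4.64], [3.89, -4.41, 2.60], [10.18, -18.75, -4.77]]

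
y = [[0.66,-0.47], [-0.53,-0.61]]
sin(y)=[[0.59, -0.42], [-0.47, -0.55]]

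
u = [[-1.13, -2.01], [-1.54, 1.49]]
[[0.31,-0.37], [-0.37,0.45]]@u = [[0.22,-1.17], [-0.27,1.41]]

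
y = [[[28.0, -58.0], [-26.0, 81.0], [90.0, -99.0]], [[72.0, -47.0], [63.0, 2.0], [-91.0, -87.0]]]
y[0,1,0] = -26.0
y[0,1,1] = 81.0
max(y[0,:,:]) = 90.0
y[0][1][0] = -26.0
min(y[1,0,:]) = -47.0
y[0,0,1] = -58.0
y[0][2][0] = 90.0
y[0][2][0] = 90.0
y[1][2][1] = -87.0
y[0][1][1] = 81.0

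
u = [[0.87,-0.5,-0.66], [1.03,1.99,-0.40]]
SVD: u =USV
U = [[0.04, 1.00], [1.00, -0.04]]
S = [2.28, 1.2]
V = [[0.47,0.86,-0.19], [0.69,-0.49,-0.54]]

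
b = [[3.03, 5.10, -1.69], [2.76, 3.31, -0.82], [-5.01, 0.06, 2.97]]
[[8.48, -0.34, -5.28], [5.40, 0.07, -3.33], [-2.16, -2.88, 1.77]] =b @ [[0.08,  0.44,  -0.06], [1.41,  -0.4,  -0.83], [-0.62,  -0.22,  0.51]]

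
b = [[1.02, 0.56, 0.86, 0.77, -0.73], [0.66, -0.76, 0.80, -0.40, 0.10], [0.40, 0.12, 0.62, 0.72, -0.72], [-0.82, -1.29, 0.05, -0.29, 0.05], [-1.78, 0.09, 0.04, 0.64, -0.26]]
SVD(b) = [[-0.63, 0.34, -0.26, 0.04, 0.64], [-0.2, -0.47, -0.55, 0.63, -0.20], [-0.34, 0.34, -0.41, -0.42, -0.65], [0.44, -0.25, -0.63, -0.49, 0.34], [0.5, 0.69, -0.27, 0.44, -0.01]] @ diag([2.565399771532274, 1.9291903324351363, 1.5030800043570267, 0.3959762118820934, 0.001419009003480953]) @ [[-0.84, -0.3, -0.34, -0.18, 0.23],[-0.44, 0.51, 0.07, 0.63, -0.38],[0.14, 0.67, -0.64, -0.18, 0.31],[-0.23, 0.4, 0.69, -0.26, 0.50],[0.14, -0.22, -0.06, 0.69, 0.68]]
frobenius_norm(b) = 3.57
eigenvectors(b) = [[(-0.59+0j),  -0.30+0.00j,  (-0.04+0.15j),  (-0.04-0.15j),  0.14+0.00j],[(-0.27+0j),  0.62+0.00j,  -0.01+0.20j,  (-0.01-0.2j),  -0.22+0.00j],[-0.31+0.00j,  (-0.27+0j),  -0.27-0.06j,  -0.27+0.06j,  -0.06+0.00j],[(0.38+0j),  (0.4+0j),  (-0.48-0.28j),  (-0.48+0.28j),  0.69+0.00j],[(0.58+0j),  (-0.55+0j),  -0.75+0.00j,  (-0.75-0j),  0.68+0.00j]]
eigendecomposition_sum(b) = [[(1.19+0j), 0.03-0.00j, 0.80-0.00j, (0.48+0j), -0.64-0.00j], [0.55+0.00j, (0.01-0j), 0.37-0.00j, (0.22+0j), (-0.3-0j)], [(0.62+0j), (0.02-0j), (0.42-0j), (0.25+0j), -0.34-0.00j], [(-0.77-0j), -0.02+0.00j, -0.51+0.00j, -0.31-0.00j, 0.41+0.00j], [-1.15-0.00j, -0.03+0.00j, (-0.77+0j), -0.46-0.00j, (0.62+0j)]] + [[-0.09+0.00j, (0.44-0j), -0.12+0.00j, (0.29-0j), -0.14+0.00j], [(0.19-0j), (-0.92+0j), 0.25-0.00j, -0.60+0.00j, (0.29-0j)], [(-0.08+0j), (0.4-0j), (-0.11+0j), (0.26-0j), -0.13+0.00j], [0.13-0.00j, -0.60+0.00j, 0.16-0.00j, (-0.39+0j), 0.19-0.00j], [(-0.17+0j), (0.82-0j), -0.22+0.00j, (0.53-0j), (-0.26+0j)]] + [[-0.04+0.04j, 0.04+0.08j, (0.09-0.09j), -0.06j, (0.03+0.07j)], [(-0.04+0.06j), 0.07+0.09j, (0.09-0.13j), (-0.01-0.08j), 0.05+0.08j], [-0.07-0.07j, (-0.15+0.08j), (0.16+0.16j), (0.11+0.01j), -0.13+0.05j], [(-0.09-0.18j), -0.33+0.06j, (0.2+0.41j), 0.20+0.07j, (-0.28+0.01j)], [(-0.23-0.14j), (-0.35+0.29j), 0.52+0.34j, (0.29-0.05j), (-0.31+0.21j)]] + [[(-0.04-0.04j),0.04-0.08j,0.09+0.09j,0.00+0.06j,(0.03-0.07j)], [-0.04-0.06j,(0.07-0.09j),(0.09+0.13j),(-0.01+0.08j),(0.05-0.08j)], [(-0.07+0.07j),(-0.15-0.08j),(0.16-0.16j),0.11-0.01j,(-0.13-0.05j)], [(-0.09+0.18j),(-0.33-0.06j),(0.2-0.41j),0.20-0.07j,-0.28-0.01j], [-0.23+0.14j,(-0.35-0.29j),(0.52-0.34j),0.29+0.05j,(-0.31-0.21j)]] + [[0.00+0.00j, (-0-0j), -0.00-0.00j, -0j, (-0-0j)], [-0.00-0.00j, 0.00+0.00j, 0.00+0.00j, -0.00+0.00j, 0.00+0.00j], [(-0-0j), 0j, 0.00+0.00j, -0.00+0.00j, 0.00+0.00j], [0.00+0.00j, (-0-0j), -0.00-0.00j, -0j, (-0-0j)], [0.00+0.00j, (-0-0j), -0.00-0.00j, 0.00-0.00j, -0.00-0.00j]]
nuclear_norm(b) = 6.40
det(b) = -0.00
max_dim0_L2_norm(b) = 2.34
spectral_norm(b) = 2.57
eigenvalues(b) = [(1.94+0j), (-1.77+0j), (0.08+0.58j), (0.08-0.58j), 0j]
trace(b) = 0.33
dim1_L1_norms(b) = [3.94, 2.72, 2.58, 2.5, 2.81]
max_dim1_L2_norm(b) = 1.91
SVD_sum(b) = [[1.37,0.48,0.55,0.29,-0.37], [0.43,0.15,0.17,0.09,-0.11], [0.74,0.26,0.3,0.16,-0.20], [-0.95,-0.33,-0.38,-0.2,0.25], [-1.09,-0.38,-0.44,-0.23,0.29]] + [[-0.29, 0.33, 0.05, 0.41, -0.25], [0.4, -0.46, -0.07, -0.57, 0.35], [-0.29, 0.33, 0.05, 0.41, -0.25], [0.22, -0.25, -0.04, -0.31, 0.19], [-0.59, 0.68, 0.1, 0.84, -0.51]] + [[-0.06, -0.26, 0.25, 0.07, -0.12],  [-0.12, -0.55, 0.52, 0.15, -0.26],  [-0.09, -0.41, 0.39, 0.11, -0.19],  [-0.13, -0.63, 0.60, 0.17, -0.29],  [-0.06, -0.27, 0.26, 0.07, -0.13]] + [[-0.0, 0.01, 0.01, -0.0, 0.01], [-0.06, 0.1, 0.17, -0.07, 0.12], [0.04, -0.07, -0.11, 0.04, -0.08], [0.04, -0.08, -0.13, 0.05, -0.10], [-0.04, 0.07, 0.12, -0.05, 0.09]] + [[0.00,  -0.00,  -0.00,  0.00,  0.0], [-0.00,  0.0,  0.00,  -0.00,  -0.0], [-0.0,  0.00,  0.0,  -0.0,  -0.00], [0.00,  -0.00,  -0.0,  0.0,  0.00], [-0.00,  0.0,  0.00,  -0.00,  -0.0]]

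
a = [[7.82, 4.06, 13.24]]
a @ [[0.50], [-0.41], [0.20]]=[[4.89]]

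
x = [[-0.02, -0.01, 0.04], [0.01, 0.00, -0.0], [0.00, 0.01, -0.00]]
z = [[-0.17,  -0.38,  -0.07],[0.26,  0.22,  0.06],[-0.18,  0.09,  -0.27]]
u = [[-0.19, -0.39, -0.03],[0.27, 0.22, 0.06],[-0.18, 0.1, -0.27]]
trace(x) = -0.02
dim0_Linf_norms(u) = [0.27, 0.39, 0.27]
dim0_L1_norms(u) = [0.64, 0.71, 0.36]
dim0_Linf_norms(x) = [0.02, 0.01, 0.04]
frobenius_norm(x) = 0.05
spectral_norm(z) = 0.54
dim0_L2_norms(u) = [0.38, 0.46, 0.28]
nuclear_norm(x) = 0.06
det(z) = -0.02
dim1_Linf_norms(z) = [0.38, 0.26, 0.27]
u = z + x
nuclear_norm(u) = 0.97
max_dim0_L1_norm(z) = 0.69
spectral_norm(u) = 0.55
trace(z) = -0.22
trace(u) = -0.24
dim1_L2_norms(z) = [0.42, 0.35, 0.34]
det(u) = -0.01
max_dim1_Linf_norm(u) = 0.39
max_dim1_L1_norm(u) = 0.61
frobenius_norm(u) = 0.66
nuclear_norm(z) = 0.96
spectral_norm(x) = 0.05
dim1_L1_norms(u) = [0.61, 0.55, 0.55]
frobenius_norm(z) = 0.64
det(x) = 0.00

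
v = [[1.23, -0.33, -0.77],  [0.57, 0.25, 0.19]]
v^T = [[1.23, 0.57], [-0.33, 0.25], [-0.77, 0.19]]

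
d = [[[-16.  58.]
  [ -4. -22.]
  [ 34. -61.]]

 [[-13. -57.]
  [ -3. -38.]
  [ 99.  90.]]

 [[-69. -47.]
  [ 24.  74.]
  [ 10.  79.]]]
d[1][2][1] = 90.0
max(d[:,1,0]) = 24.0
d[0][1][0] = -4.0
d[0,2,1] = -61.0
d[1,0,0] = -13.0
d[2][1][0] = 24.0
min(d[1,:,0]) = -13.0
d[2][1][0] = 24.0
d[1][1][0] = -3.0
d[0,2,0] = 34.0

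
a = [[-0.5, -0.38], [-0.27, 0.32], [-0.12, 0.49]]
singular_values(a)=[0.71, 0.57]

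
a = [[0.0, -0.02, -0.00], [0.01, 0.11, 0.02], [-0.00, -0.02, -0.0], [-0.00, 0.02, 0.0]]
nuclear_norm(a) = 0.12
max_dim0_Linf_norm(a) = 0.11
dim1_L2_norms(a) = [0.02, 0.11, 0.02, 0.02]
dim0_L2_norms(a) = [0.01, 0.12, 0.02]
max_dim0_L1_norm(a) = 0.17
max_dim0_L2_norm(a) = 0.12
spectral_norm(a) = 0.12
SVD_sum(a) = [[-0.00,-0.02,-0.00], [0.01,0.11,0.02], [-0.0,-0.02,-0.00], [0.0,0.02,0.00]] + [[0.0,  -0.0,  0.00], [0.00,  -0.00,  0.00], [0.0,  -0.00,  0.0], [-0.00,  0.00,  -0.00]] + [[0.0, 0.00, -0.00], [0.00, 0.00, 0.00], [-0.00, -0.0, 0.0], [0.0, 0.0, -0.00]]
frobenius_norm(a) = 0.12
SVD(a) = [[0.17, 0.55, 0.82],  [-0.96, 0.29, 0.00],  [0.17, 0.55, -0.41],  [-0.17, -0.55, 0.41]] @ diag([0.11728761182055324, 0.0066042496493712785, 4.729611869111294e-19]) @ [[-0.08,-0.98,-0.16],[0.44,-0.18,0.88],[0.89,0.00,-0.45]]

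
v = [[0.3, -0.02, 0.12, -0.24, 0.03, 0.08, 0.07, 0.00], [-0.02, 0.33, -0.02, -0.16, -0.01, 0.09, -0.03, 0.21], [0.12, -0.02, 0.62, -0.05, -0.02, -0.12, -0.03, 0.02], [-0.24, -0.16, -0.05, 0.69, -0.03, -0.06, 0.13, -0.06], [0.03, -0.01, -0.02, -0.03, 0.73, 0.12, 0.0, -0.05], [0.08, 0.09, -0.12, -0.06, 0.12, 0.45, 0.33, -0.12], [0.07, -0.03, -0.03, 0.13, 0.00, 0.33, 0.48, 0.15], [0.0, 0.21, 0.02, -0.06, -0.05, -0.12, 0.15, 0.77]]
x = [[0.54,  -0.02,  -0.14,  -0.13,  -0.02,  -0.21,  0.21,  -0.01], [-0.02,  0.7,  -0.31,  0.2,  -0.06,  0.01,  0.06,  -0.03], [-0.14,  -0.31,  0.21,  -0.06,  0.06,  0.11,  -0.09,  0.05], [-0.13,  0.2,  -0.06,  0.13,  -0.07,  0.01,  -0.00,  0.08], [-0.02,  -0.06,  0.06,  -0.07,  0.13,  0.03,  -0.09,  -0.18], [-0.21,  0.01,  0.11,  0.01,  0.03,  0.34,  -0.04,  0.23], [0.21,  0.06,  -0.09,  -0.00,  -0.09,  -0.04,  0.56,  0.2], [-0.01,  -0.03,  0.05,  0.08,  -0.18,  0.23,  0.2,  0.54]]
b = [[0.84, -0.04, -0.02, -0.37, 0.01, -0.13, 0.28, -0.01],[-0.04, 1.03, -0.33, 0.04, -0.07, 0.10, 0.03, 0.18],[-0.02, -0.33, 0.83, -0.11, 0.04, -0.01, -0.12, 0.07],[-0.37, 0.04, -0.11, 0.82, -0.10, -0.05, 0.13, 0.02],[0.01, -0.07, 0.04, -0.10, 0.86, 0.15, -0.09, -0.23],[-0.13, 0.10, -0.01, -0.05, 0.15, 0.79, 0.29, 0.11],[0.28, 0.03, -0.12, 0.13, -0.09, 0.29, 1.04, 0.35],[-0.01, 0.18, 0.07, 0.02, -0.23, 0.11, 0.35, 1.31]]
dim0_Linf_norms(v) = [0.3, 0.33, 0.62, 0.69, 0.73, 0.45, 0.48, 0.77]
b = x + v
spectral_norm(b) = 1.76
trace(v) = 4.37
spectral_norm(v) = 0.96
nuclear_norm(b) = 7.52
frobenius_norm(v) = 1.83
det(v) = -0.00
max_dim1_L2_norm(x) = 0.8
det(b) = 0.16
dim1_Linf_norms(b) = [0.84, 1.03, 0.83, 0.82, 0.86, 0.79, 1.04, 1.31]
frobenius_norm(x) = 1.57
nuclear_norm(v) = 4.37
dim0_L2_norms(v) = [0.42, 0.43, 0.65, 0.77, 0.74, 0.61, 0.62, 0.82]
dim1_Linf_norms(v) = [0.3, 0.33, 0.62, 0.69, 0.73, 0.45, 0.48, 0.77]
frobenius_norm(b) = 2.97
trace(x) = 3.15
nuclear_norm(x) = 3.17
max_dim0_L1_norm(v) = 1.42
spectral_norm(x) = 0.99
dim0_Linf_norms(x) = [0.54, 0.7, 0.31, 0.2, 0.18, 0.34, 0.56, 0.54]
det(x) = -0.00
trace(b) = 7.52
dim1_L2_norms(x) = [0.65, 0.8, 0.44, 0.3, 0.27, 0.48, 0.65, 0.65]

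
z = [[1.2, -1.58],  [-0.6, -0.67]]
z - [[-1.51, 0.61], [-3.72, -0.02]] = [[2.71, -2.19],[3.12, -0.65]]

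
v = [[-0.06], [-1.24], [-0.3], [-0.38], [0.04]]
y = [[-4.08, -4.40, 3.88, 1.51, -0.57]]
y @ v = [[3.94]]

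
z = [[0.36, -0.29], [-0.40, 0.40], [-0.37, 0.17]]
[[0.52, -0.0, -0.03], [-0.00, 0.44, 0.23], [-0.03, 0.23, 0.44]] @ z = [[0.20,-0.16], [-0.26,0.22], [-0.27,0.18]]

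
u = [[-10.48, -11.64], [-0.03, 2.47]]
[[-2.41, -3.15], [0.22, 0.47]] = u @ [[0.13,  0.09], [0.09,  0.19]]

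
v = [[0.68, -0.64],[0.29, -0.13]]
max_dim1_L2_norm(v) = 0.93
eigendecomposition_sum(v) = [[(0.34-0.31j), (-0.32+0.6j)], [(0.15-0.27j), -0.07+0.45j]] + [[0.34+0.31j, -0.32-0.60j], [(0.14+0.27j), -0.07-0.45j]]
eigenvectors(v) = [[0.83+0.00j, (0.83-0j)], [0.52-0.19j, 0.52+0.19j]]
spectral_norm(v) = 0.98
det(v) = 0.10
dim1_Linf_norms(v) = [0.68, 0.29]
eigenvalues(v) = [(0.28+0.15j), (0.28-0.15j)]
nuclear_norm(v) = 1.08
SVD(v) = [[-0.95, -0.31], [-0.31, 0.95]] @ diag([0.9814230002573391, 0.09903986351910761]) @ [[-0.75, 0.66], [0.66, 0.75]]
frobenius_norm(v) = 0.99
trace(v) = 0.55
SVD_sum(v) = [[0.70,-0.62], [0.23,-0.2]] + [[-0.02, -0.02], [0.06, 0.07]]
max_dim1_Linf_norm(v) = 0.68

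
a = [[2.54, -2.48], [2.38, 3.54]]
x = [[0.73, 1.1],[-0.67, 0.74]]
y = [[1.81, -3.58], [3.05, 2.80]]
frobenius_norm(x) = 1.66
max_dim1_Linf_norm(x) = 1.1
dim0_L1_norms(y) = [4.86, 6.38]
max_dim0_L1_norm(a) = 6.02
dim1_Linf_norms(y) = [3.58, 3.05]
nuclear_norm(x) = 2.30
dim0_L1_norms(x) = [1.4, 1.84]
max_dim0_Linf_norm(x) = 1.1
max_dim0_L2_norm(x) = 1.33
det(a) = 14.89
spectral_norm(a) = 4.39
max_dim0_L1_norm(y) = 6.38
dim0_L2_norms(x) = [0.99, 1.33]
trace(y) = 4.61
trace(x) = 1.47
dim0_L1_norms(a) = [4.92, 6.02]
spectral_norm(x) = 1.37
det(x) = 1.28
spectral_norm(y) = 4.60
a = x + y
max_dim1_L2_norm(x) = 1.32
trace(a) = 6.08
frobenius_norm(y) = 5.76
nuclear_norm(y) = 8.08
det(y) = 15.99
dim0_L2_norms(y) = [3.55, 4.54]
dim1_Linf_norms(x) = [1.1, 0.74]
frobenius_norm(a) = 5.55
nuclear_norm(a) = 7.78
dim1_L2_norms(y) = [4.01, 4.14]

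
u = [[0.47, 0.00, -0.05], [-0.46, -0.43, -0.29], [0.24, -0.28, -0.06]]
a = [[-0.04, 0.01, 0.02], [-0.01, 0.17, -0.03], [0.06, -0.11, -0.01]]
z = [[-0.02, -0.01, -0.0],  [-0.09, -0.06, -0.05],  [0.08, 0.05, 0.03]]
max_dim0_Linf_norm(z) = 0.09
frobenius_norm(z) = 0.16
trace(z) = -0.05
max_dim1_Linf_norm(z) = 0.09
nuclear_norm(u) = 1.36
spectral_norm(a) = 0.21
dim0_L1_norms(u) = [1.17, 0.71, 0.4]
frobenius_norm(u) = 0.92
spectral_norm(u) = 0.77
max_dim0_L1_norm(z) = 0.19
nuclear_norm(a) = 0.27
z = a @ u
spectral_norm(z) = 0.16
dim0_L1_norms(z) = [0.19, 0.12, 0.08]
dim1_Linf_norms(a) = [0.04, 0.17, 0.11]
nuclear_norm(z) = 0.17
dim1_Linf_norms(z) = [0.02, 0.09, 0.08]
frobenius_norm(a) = 0.22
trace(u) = -0.02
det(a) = -0.00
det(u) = -0.04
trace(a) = 0.12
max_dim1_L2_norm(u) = 0.69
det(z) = -0.00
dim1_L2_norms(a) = [0.05, 0.17, 0.13]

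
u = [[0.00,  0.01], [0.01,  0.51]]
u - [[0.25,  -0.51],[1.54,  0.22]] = [[-0.25,0.52], [-1.53,0.29]]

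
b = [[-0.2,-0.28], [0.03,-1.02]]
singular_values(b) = [1.06, 0.2]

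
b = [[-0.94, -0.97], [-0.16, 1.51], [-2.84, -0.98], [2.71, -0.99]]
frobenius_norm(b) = 4.63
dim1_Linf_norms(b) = [0.97, 1.51, 2.84, 2.71]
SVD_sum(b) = [[-1.00, -0.07], [-0.06, -0.0], [-2.89, -0.2], [2.63, 0.18]] + [[0.06, -0.9], [-0.10, 1.51], [0.05, -0.78], [0.08, -1.17]]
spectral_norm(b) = 4.05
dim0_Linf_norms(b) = [2.84, 1.51]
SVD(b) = [[-0.25, 0.40], [-0.01, -0.67], [-0.72, 0.35], [0.65, 0.52]] @ diag([4.046215182066785, 2.2602085524155178]) @ [[1.0, 0.07],[0.07, -1.00]]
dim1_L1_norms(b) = [1.91, 1.67, 3.82, 3.7]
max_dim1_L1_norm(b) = 3.82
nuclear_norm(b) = 6.31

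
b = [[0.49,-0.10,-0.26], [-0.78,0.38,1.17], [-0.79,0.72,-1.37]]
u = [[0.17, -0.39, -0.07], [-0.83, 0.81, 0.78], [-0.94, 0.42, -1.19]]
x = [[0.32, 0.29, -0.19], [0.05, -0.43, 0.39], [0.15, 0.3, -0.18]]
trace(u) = -0.21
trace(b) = -0.50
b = x + u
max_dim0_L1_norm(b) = 2.8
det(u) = 0.42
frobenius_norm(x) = 0.84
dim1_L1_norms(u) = [0.63, 2.42, 2.55]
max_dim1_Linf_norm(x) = 0.43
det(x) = -0.01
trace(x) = -0.29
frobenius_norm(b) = 2.34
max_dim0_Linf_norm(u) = 1.19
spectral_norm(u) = 1.61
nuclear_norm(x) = 1.12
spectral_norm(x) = 0.78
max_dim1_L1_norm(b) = 2.88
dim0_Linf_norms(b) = [0.79, 0.72, 1.37]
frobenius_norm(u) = 2.15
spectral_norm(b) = 1.85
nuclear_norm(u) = 3.21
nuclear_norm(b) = 3.42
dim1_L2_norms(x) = [0.47, 0.58, 0.38]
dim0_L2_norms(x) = [0.36, 0.6, 0.47]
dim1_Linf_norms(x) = [0.32, 0.43, 0.3]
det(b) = -0.40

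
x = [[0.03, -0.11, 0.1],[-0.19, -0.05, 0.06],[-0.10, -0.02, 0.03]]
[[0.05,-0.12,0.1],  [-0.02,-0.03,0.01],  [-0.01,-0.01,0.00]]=x@ [[0.24, -0.16, 0.22], [-0.13, 0.45, -0.10], [0.28, -0.64, 0.78]]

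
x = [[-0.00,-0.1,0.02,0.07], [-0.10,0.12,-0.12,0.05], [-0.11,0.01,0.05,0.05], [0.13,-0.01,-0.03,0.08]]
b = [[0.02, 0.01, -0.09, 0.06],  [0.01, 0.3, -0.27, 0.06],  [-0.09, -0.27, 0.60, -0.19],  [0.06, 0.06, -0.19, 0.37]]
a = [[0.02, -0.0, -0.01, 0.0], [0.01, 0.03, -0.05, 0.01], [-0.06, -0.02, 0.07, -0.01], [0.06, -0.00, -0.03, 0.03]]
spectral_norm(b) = 0.85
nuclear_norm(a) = 0.19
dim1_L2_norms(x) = [0.12, 0.2, 0.13, 0.16]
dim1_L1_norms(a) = [0.03, 0.1, 0.16, 0.12]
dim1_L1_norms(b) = [0.18, 0.64, 1.15, 0.68]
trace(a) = 0.15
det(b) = -0.00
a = b @ x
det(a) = 0.00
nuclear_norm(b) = 1.29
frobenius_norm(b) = 0.91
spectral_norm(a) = 0.13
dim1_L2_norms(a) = [0.02, 0.06, 0.09, 0.07]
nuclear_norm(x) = 0.57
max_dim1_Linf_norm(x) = 0.13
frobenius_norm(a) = 0.14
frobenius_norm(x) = 0.31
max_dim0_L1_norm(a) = 0.16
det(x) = -0.00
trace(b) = 1.29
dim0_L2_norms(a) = [0.09, 0.04, 0.09, 0.03]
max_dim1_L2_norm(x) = 0.2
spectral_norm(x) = 0.23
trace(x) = 0.25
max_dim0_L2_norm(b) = 0.69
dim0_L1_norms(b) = [0.18, 0.64, 1.15, 0.68]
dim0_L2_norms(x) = [0.2, 0.16, 0.13, 0.13]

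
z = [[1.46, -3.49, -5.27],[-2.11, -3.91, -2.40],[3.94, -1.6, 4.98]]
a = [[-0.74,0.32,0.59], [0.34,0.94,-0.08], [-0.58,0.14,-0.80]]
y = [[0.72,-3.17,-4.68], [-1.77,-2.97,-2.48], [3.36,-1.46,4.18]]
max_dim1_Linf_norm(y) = 4.68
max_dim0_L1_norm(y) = 11.34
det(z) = -136.68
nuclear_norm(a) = 3.00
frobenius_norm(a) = 1.73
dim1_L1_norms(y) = [8.57, 7.22, 9.0]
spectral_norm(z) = 8.51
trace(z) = 2.53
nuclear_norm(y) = 14.05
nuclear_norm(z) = 16.89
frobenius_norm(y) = 9.03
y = z + a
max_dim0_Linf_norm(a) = 0.94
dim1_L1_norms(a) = [1.65, 1.36, 1.52]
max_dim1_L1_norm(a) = 1.65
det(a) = 1.00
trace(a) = -0.60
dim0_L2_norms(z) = [4.7, 5.48, 7.64]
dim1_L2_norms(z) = [6.49, 5.05, 6.55]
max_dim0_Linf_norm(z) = 5.27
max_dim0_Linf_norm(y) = 4.68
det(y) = -67.38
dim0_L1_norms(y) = [5.85, 7.6, 11.34]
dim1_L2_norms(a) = [1.0, 1.0, 1.0]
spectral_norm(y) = 7.58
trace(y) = 1.93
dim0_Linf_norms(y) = [3.36, 3.17, 4.68]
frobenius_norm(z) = 10.51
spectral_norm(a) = 1.00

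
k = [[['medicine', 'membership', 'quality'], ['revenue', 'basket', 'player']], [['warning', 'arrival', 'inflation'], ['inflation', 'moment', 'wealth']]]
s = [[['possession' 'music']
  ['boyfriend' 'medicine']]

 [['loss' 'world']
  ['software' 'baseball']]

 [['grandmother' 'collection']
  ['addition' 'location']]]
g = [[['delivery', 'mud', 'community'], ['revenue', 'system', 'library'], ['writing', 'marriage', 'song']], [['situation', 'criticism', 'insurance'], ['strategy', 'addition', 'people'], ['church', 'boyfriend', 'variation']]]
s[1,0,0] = 'loss'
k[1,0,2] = 'inflation'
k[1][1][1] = 'moment'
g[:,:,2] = [['community', 'library', 'song'], ['insurance', 'people', 'variation']]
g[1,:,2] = ['insurance', 'people', 'variation']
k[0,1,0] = 'revenue'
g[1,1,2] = 'people'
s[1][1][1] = 'baseball'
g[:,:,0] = [['delivery', 'revenue', 'writing'], ['situation', 'strategy', 'church']]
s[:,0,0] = ['possession', 'loss', 'grandmother']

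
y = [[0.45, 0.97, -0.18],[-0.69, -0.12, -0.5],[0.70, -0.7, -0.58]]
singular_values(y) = [1.24, 1.09, 0.7]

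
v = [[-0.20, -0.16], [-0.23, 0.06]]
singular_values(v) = [0.31, 0.16]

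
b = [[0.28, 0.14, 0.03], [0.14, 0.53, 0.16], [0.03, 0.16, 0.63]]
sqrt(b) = [[0.52, 0.11, 0.01], [0.11, 0.71, 0.11], [0.01, 0.11, 0.79]]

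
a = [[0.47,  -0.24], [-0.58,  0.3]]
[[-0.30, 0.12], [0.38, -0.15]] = a @[[0.05, -0.02], [1.36, -0.53]]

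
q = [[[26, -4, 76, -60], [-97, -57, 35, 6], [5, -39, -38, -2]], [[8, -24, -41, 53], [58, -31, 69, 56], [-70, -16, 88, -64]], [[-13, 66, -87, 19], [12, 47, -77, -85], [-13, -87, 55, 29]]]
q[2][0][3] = 19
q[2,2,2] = 55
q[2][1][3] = -85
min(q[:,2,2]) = -38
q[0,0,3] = -60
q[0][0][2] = 76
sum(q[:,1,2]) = 27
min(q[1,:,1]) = -31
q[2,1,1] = 47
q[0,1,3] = 6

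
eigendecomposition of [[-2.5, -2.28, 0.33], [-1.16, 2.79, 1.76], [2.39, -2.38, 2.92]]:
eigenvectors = [[(0.93+0j), (0.11+0.18j), (0.11-0.18j)], [0.26+0.00j, 0.01-0.57j, 0.01+0.57j], [-0.26+0.00j, 0.80+0.00j, 0.80-0.00j]]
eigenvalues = [(-3.22+0j), (3.22+2.24j), (3.22-2.24j)]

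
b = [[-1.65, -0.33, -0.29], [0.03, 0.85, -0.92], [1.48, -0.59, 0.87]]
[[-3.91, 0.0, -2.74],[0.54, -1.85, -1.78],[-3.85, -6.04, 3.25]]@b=[[2.4, 2.91, -1.25],[-3.58, -0.7, -0.0],[10.98, -5.78, 9.5]]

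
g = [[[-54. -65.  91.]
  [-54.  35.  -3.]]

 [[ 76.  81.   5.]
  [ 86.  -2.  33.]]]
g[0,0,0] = -54.0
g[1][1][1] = -2.0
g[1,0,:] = [76.0, 81.0, 5.0]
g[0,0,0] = -54.0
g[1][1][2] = 33.0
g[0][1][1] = 35.0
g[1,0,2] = 5.0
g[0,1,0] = -54.0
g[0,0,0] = -54.0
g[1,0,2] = 5.0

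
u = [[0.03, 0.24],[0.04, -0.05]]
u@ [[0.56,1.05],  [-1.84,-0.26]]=[[-0.42, -0.03], [0.11, 0.06]]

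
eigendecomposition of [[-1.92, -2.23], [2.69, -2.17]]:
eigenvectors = [[0.03+0.67j, 0.03-0.67j], [0.74+0.00j, (0.74-0j)]]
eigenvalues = [(-2.04+2.45j), (-2.04-2.45j)]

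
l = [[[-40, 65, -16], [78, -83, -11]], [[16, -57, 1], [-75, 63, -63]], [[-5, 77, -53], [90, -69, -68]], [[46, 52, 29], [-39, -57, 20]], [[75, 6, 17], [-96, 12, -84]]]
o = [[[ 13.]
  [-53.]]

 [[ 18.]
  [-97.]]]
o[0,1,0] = -53.0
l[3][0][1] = 52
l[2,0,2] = -53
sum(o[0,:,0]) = -40.0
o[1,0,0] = 18.0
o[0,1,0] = -53.0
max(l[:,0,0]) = 75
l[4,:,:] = [[75, 6, 17], [-96, 12, -84]]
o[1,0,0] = 18.0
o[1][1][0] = -97.0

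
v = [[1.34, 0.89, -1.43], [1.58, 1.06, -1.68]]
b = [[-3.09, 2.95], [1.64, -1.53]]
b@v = [[0.52, 0.38, -0.54],[-0.22, -0.16, 0.23]]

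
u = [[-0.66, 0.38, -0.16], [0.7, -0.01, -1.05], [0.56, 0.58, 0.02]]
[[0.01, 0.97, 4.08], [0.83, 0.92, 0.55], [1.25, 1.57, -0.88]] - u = [[0.67, 0.59, 4.24], [0.13, 0.93, 1.60], [0.69, 0.99, -0.90]]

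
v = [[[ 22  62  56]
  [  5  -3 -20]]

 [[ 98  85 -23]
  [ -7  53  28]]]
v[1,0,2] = -23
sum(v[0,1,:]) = -18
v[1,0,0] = 98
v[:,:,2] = [[56, -20], [-23, 28]]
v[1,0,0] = 98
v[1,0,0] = 98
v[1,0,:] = [98, 85, -23]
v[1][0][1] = 85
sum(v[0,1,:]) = -18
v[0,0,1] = 62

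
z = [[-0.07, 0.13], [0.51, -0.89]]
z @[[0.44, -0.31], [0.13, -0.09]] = [[-0.01, 0.01],[0.11, -0.08]]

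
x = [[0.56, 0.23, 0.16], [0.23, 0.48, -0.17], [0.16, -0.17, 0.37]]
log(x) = [[-0.86, 0.67, 0.6], [0.67, -1.07, -0.67], [0.60, -0.67, -1.32]]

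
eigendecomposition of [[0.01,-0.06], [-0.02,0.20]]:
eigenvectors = [[-0.99,  0.29], [-0.10,  -0.96]]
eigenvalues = [0.0, 0.21]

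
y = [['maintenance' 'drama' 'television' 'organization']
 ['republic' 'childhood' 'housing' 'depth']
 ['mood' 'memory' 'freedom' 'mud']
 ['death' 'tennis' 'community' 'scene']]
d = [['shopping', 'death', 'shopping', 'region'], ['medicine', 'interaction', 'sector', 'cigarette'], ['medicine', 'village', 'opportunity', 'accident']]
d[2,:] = ['medicine', 'village', 'opportunity', 'accident']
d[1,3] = 'cigarette'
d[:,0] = ['shopping', 'medicine', 'medicine']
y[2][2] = 'freedom'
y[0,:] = ['maintenance', 'drama', 'television', 'organization']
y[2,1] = 'memory'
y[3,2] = 'community'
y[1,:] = ['republic', 'childhood', 'housing', 'depth']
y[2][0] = 'mood'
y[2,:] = ['mood', 'memory', 'freedom', 'mud']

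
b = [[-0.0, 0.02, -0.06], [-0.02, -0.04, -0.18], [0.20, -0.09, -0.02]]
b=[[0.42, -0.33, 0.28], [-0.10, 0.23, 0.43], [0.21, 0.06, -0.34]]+[[-0.42, 0.35, -0.34],[0.08, -0.27, -0.61],[-0.01, -0.15, 0.32]]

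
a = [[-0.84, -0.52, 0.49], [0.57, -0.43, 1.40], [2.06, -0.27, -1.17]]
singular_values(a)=[2.57, 1.56, 0.55]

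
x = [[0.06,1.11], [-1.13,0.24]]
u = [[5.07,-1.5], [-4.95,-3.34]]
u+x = [[5.13, -0.39], [-6.08, -3.10]]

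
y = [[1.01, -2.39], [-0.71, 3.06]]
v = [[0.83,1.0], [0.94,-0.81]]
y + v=[[1.84, -1.39], [0.23, 2.25]]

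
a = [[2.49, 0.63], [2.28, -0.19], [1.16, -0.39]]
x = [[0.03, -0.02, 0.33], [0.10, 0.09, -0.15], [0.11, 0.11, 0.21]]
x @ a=[[0.41, -0.11],[0.28, 0.1],[0.77, -0.03]]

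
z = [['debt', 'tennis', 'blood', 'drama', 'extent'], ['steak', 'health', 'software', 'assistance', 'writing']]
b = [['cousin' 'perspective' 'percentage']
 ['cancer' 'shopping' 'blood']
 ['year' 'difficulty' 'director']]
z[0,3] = 'drama'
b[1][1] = 'shopping'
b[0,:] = ['cousin', 'perspective', 'percentage']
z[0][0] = 'debt'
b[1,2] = 'blood'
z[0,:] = ['debt', 'tennis', 'blood', 'drama', 'extent']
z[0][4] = 'extent'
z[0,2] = 'blood'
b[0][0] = 'cousin'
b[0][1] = 'perspective'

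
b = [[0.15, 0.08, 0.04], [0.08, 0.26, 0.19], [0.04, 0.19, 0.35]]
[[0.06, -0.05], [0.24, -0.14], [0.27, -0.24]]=b@[[-0.02, -0.14], [0.59, 0.01], [0.46, -0.67]]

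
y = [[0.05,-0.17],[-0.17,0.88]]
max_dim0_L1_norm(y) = 1.05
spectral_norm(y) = 0.91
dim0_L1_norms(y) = [0.22, 1.05]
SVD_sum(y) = [[0.03, -0.17], [-0.17, 0.88]] + [[0.02, 0.00], [0.00, 0.00]]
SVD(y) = [[-0.19, 0.98], [0.98, 0.19]] @ diag([0.9134696199298232, 0.016530380070176875]) @ [[-0.19, 0.98],[0.98, 0.19]]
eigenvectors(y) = [[-0.98, 0.19], [-0.19, -0.98]]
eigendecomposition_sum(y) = [[0.02,0.0], [0.0,0.00]] + [[0.03, -0.17], [-0.17, 0.88]]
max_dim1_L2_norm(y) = 0.9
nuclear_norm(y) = 0.93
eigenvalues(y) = [0.02, 0.91]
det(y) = 0.02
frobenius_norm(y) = 0.91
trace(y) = 0.93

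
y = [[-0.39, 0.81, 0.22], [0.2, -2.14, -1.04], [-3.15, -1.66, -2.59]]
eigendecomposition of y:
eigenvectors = [[-0.43, 0.26, -0.42], [-0.43, -0.72, 0.88], [0.80, -0.65, -0.22]]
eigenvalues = [0.0, -3.15, -1.97]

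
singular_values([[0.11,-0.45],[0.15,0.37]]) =[0.58, 0.19]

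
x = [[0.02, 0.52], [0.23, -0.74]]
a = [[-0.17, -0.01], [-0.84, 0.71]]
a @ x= [[-0.01, -0.08], [0.15, -0.96]]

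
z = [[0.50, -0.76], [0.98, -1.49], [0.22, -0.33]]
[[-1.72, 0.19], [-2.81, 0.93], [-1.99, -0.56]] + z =[[-1.22, -0.57], [-1.83, -0.56], [-1.77, -0.89]]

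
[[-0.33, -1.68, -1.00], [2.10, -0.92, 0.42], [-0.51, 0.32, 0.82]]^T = [[-0.33, 2.1, -0.51], [-1.68, -0.92, 0.32], [-1.0, 0.42, 0.82]]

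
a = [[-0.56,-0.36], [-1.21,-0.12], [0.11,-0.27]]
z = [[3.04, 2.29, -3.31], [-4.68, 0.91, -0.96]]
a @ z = [[-0.02, -1.61, 2.2], [-3.12, -2.88, 4.12], [1.6, 0.01, -0.1]]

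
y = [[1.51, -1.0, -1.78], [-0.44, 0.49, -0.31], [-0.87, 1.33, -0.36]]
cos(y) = [[-0.32, 1.44, 0.42], [0.17, 0.99, -0.3], [0.47, -0.23, 0.54]]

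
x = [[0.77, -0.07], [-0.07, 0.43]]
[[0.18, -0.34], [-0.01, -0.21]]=x @ [[0.24, -0.49], [0.02, -0.57]]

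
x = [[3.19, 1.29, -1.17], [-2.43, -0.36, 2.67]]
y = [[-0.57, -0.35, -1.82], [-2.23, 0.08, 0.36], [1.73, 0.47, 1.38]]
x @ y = [[-6.72, -1.56, -6.96], [6.81, 2.08, 7.98]]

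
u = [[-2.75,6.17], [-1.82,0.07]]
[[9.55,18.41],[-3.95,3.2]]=u @ [[2.27, -1.67], [2.56, 2.24]]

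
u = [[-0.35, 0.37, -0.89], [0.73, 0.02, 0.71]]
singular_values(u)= [1.39, 0.41]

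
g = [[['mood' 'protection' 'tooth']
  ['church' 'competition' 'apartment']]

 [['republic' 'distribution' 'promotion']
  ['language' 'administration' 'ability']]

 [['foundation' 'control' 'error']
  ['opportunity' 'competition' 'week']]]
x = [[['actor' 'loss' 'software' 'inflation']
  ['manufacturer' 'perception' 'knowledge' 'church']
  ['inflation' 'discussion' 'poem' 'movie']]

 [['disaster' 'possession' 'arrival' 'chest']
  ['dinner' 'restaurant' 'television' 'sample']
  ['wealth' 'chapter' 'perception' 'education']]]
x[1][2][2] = 'perception'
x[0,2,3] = 'movie'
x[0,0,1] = 'loss'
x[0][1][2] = 'knowledge'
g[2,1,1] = 'competition'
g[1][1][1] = 'administration'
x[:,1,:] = [['manufacturer', 'perception', 'knowledge', 'church'], ['dinner', 'restaurant', 'television', 'sample']]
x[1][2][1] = 'chapter'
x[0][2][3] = 'movie'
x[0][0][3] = 'inflation'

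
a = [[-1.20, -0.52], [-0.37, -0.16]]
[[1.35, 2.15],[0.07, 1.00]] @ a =[[-2.42, -1.05], [-0.45, -0.2]]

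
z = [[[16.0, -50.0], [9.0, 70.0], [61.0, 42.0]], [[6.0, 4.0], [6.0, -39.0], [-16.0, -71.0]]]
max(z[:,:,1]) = 70.0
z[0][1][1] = 70.0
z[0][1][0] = 9.0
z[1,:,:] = [[6.0, 4.0], [6.0, -39.0], [-16.0, -71.0]]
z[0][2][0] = 61.0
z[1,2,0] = -16.0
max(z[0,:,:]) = 70.0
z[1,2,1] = -71.0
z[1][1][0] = 6.0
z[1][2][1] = -71.0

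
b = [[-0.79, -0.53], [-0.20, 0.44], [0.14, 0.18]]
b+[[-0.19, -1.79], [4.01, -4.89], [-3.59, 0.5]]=[[-0.98, -2.32], [3.81, -4.45], [-3.45, 0.68]]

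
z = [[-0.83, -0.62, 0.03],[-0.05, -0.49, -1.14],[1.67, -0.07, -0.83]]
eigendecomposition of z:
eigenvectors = [[(-0.16+0.36j), (-0.16-0.36j), (-0.38+0j)],  [(0.42+0.48j), (0.42-0.48j), 0.73+0.00j],  [(0.66+0j), (0.66-0j), (-0.56+0j)]]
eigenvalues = [(-1.28+0.86j), (-1.28-0.86j), (0.4+0j)]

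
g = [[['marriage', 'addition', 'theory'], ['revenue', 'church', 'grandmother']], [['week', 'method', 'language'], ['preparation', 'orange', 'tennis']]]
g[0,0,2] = 'theory'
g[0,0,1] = 'addition'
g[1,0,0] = 'week'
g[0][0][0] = 'marriage'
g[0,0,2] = 'theory'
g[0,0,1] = 'addition'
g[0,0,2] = 'theory'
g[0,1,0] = 'revenue'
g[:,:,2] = [['theory', 'grandmother'], ['language', 'tennis']]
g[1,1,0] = 'preparation'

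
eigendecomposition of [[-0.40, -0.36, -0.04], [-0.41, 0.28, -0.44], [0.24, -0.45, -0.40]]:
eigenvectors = [[0.28+0.00j, (-0.85+0j), -0.85-0.00j], [-0.86+0.00j, -0.42+0.11j, (-0.42-0.11j)], [(0.44+0j), -0.01+0.28j, -0.01-0.28j]]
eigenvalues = [(0.64+0j), (-0.58+0.06j), (-0.58-0.06j)]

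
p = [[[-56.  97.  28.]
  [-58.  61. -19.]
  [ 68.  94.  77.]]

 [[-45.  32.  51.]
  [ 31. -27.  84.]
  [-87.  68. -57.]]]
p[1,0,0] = -45.0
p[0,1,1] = 61.0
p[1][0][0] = -45.0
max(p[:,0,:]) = 97.0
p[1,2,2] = -57.0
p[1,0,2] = 51.0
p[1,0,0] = -45.0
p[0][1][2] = -19.0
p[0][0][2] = 28.0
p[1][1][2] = 84.0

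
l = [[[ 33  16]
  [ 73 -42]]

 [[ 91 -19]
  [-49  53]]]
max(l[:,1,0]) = 73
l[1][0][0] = 91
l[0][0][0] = 33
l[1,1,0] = -49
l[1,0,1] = -19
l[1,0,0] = 91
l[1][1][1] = 53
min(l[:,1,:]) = -49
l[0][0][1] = 16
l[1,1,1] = 53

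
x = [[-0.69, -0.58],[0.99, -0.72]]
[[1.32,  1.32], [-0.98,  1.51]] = x @ [[-1.42,-0.07],[-0.59,-2.19]]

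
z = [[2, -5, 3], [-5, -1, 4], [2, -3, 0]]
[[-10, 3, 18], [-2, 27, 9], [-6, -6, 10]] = z @ [[0, -3, -1], [2, 0, -4], [0, 3, 0]]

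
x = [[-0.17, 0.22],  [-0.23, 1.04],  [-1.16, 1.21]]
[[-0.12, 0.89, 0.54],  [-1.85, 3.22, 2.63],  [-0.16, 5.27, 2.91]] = x @ [[-2.23,-1.71,0.16], [-2.27,2.72,2.56]]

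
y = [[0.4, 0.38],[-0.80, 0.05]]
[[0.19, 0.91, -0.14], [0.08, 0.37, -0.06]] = y @ [[-0.06, -0.29, 0.05], [0.57, 2.69, -0.41]]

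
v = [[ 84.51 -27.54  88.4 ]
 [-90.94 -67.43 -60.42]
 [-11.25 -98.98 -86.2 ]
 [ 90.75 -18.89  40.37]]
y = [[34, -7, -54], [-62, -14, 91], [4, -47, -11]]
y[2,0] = 4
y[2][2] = -11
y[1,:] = [-62, -14, 91]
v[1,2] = -60.42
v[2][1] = -98.98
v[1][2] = -60.42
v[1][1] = -67.43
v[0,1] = -27.54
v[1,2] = -60.42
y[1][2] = 91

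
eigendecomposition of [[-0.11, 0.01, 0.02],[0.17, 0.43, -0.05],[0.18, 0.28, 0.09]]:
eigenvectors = [[-0.89,0.04,0.08], [0.30,0.72,0.12], [0.35,0.69,0.99]]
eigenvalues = [-0.12, 0.39, 0.14]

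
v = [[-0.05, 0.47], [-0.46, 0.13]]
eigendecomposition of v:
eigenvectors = [[0.71+0.00j,(0.71-0j)], [0.14+0.69j,0.14-0.69j]]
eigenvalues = [(0.04+0.46j), (0.04-0.46j)]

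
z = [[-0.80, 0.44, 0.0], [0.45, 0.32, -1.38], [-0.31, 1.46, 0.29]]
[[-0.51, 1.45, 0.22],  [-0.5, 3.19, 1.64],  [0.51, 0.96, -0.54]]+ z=[[-1.31, 1.89, 0.22], [-0.05, 3.51, 0.26], [0.2, 2.42, -0.25]]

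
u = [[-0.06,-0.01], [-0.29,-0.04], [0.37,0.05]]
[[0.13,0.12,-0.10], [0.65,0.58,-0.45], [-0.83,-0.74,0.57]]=u @ [[-2.75, -1.91, 1.24],[3.78, -0.73, 2.20]]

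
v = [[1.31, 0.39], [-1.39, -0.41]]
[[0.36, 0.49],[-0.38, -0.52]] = v@ [[0.34, 0.46], [-0.22, -0.3]]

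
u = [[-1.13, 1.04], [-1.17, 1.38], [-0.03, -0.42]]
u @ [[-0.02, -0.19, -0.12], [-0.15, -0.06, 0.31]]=[[-0.13, 0.15, 0.46], [-0.18, 0.14, 0.57], [0.06, 0.03, -0.13]]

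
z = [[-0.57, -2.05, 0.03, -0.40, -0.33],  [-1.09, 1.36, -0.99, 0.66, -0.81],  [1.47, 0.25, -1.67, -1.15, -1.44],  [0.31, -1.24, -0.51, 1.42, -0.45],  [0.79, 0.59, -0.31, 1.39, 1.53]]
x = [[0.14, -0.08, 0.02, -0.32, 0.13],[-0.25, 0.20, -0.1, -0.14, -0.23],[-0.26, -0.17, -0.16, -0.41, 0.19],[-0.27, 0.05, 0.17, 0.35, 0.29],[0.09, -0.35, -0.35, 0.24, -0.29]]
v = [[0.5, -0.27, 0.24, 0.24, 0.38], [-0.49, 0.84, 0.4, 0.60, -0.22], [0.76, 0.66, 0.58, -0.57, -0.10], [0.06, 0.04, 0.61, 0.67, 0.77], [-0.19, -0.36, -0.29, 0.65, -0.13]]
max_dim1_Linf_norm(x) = 0.41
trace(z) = 2.07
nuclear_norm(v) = 4.56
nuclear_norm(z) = 10.93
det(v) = -0.00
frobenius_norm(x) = 1.17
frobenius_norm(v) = 2.43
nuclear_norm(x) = 2.29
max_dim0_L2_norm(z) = 2.83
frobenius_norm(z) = 5.27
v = z @ x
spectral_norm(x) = 0.70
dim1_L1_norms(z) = [3.38, 4.91, 5.98, 3.93, 4.61]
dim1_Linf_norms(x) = [0.32, 0.25, 0.41, 0.35, 0.35]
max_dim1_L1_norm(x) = 1.32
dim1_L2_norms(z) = [2.19, 2.26, 2.9, 2.03, 2.31]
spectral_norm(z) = 3.09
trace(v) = 2.46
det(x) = -0.00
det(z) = 25.36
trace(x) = 0.24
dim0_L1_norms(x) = [1.01, 0.85, 0.8, 1.46, 1.13]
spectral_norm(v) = 1.50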